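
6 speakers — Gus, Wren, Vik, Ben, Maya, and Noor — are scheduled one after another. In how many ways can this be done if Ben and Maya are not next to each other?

Of the 6! = 720 arrangements, those with Ben and Maya adjacent number 2 × 5! = 240 (treat the pair as a block with 2 internal orders).
Complementary counting: 720 − 240 = 480.

480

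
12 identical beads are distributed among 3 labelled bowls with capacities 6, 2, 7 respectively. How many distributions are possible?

By stars and bars, unrestricted non-negative solutions to x_1+…+x_3 = 12 number C(12+2,2) = 91.
Subtract solutions that violate a single cap (substitute x_i' = x_i − (cap_i+1)): x_1 ≥ 7 gives C(7,2) = 21; x_2 ≥ 3 gives C(11,2) = 55; x_3 ≥ 8 gives C(6,2) = 15. Together 91.
Add back pairs where two caps are both exceeded: 6 + 0 + 3 = 9.
By inclusion–exclusion the count is 91 − 91 + 9 = 9.

9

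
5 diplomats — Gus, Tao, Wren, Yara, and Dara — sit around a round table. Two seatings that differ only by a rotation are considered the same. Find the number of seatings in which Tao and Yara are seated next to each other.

12

Glue Tao and Yara into a block (2 internal orders). Seating 4 units around a circle gives (3)! arrangements.
So 2 × (3)! = 2 × 6 = 12.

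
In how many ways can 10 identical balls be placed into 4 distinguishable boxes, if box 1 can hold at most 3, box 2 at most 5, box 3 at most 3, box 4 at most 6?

By stars and bars, unrestricted non-negative solutions to x_1+…+x_4 = 10 number C(10+3,3) = 286.
Subtract solutions that violate a single cap (substitute x_i' = x_i − (cap_i+1)): x_1 ≥ 4 gives C(9,3) = 84; x_2 ≥ 6 gives C(7,3) = 35; x_3 ≥ 4 gives C(9,3) = 84; x_4 ≥ 7 gives C(6,3) = 20. Together 223.
Add back pairs where two caps are both exceeded: 1 + 10 + 0 + 1 + 0 + 0 = 12.
By inclusion–exclusion the count is 286 − 223 + 12 = 75.

75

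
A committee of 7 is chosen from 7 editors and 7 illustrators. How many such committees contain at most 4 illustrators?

Split by how many illustrators are chosen (0 through 4).
Sum: C(7,0)·C(7,7) + C(7,1)·C(7,6) + C(7,2)·C(7,5) + C(7,3)·C(7,4) + C(7,4)·C(7,3) = 1 + 49 + 441 + 1225 + 1225 = 2941.

2941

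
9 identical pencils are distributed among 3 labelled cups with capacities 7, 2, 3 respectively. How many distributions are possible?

9

Ignoring the caps, the number of non-negative solutions to x_1+…+x_3 = 9 is C(11,2) = 55.
Subtract solutions that violate a single cap (substitute x_i' = x_i − (cap_i+1)): x_1 ≥ 8 gives C(3,2) = 3; x_2 ≥ 3 gives C(8,2) = 28; x_3 ≥ 4 gives C(7,2) = 21. Together 52.
Add back pairs where two caps are both exceeded: 0 + 0 + 6 = 6.
By inclusion–exclusion the count is 55 − 52 + 6 = 9.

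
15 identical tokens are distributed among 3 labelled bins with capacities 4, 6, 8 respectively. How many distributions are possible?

Without the upper bounds there are C(17,2) = 136 ways to split 15 among 3 bins.
Subtract solutions that violate a single cap (substitute x_i' = x_i − (cap_i+1)): x_1 ≥ 5 gives C(12,2) = 66; x_2 ≥ 7 gives C(10,2) = 45; x_3 ≥ 9 gives C(8,2) = 28. Together 139.
Add back pairs where two caps are both exceeded: 10 + 3 + 0 = 13.
By inclusion–exclusion the count is 136 − 139 + 13 = 10.

10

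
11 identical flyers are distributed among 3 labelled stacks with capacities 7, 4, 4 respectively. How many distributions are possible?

15

By stars and bars, unrestricted non-negative solutions to x_1+…+x_3 = 11 number C(11+2,2) = 78.
Subtract solutions that violate a single cap (substitute x_i' = x_i − (cap_i+1)): x_1 ≥ 8 gives C(5,2) = 10; x_2 ≥ 5 gives C(8,2) = 28; x_3 ≥ 5 gives C(8,2) = 28. Together 66.
Add back pairs where two caps are both exceeded: 0 + 0 + 3 = 3.
By inclusion–exclusion the count is 78 − 66 + 3 = 15.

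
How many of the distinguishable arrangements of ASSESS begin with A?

Fix A in the first position and arrange the remaining 5 letters.
Those 5 letters have S appearing 4 times, giving (5)!/(4!) = 5.

5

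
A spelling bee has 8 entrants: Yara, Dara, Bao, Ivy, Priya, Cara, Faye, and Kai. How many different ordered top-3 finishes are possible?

There are 8 choices for 1st place, 7 for 2nd, and 6 for 3rd.
That gives 8 × 7 × 6 = 336.

336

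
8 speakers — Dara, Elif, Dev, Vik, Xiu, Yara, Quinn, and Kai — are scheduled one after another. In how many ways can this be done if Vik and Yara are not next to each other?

There are 8! = 40320 arrangements in all. If Vik and Yara are adjacent, merging them into one block gives 2·(7)! = 10080 arrangements.
So 40320 − 10080 = 30240 arrangements keep them apart.

30240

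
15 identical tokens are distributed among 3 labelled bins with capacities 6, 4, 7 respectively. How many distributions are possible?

6

Without the upper bounds there are C(17,2) = 136 ways to split 15 among 3 bins.
Subtract solutions that violate a single cap (substitute x_i' = x_i − (cap_i+1)): x_1 ≥ 7 gives C(10,2) = 45; x_2 ≥ 5 gives C(12,2) = 66; x_3 ≥ 8 gives C(9,2) = 36. Together 147.
Add back pairs where two caps are both exceeded: 10 + 1 + 6 = 17.
By inclusion–exclusion the count is 136 − 147 + 17 = 6.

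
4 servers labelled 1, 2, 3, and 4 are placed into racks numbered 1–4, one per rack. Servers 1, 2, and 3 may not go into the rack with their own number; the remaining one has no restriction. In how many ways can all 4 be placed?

11

Let Aᵢ (for i ∈ {1, 2, 3}) be the placements that put server i in its forbidden rack. Any j of these fix j positions, leaving (4−j)! ways to fill the rest, and there are C(3,j) ways to pick which j.
By inclusion–exclusion, the number of valid placements is Σ_{j=0}^{3} (−1)^j C(3,j)·(4−j)!.
Computing: 24 − 18 + 6 − 1 = 11.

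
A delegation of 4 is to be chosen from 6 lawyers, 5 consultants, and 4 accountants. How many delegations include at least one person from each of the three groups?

720

With no constraint there are C(15,4) = 1365 possible selections.
Subtract selections that omit an entire group: no lawyers → C(9,4) = 126; no consultants → C(10,4) = 210; no accountants → C(11,4) = 330.
Add back selections omitting two groups (i.e. drawn from a single group): C(6,4) + C(5,4) + C(4,4) = 21.
By inclusion–exclusion: 1365 − 666 + 21 = 720.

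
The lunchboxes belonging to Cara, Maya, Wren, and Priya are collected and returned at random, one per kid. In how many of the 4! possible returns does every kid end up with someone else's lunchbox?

This is the derangement count D_4: permutations of 4 items with no fixed point.
By inclusion–exclusion this is Σ_{j=0}^{4} (−1)^j C(4,j)·(4−j)!.
Computing: 24 − 24 + 12 − 4 + 1 = 9.

9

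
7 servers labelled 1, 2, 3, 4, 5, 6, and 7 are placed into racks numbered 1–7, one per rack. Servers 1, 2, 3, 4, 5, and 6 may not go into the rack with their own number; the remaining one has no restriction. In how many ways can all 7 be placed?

Let Aᵢ (for 1 ≤ i ≤ 6) be the placements that put server i in its forbidden rack. Any j of these fix j positions, leaving (7−j)! ways to fill the rest, and there are C(6,j) ways to pick which j.
By inclusion–exclusion, the number of valid placements is Σ_{j=0}^{6} (−1)^j C(6,j)·(7−j)!.
Computing: 5040 − 4320 + 1800 − 480 + 90 − 12 + 1 = 2119.

2119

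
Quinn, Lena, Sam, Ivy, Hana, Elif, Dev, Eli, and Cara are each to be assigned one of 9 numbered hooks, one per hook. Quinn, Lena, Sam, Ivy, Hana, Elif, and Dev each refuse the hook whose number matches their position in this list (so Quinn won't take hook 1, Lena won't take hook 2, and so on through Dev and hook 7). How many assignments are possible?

Let Aᵢ (for 1 ≤ i ≤ 7) be the placements that put person i in their forbidden hook. Any j of these fix j positions, leaving (9−j)! ways to fill the rest, and there are C(7,j) ways to pick which j.
By inclusion–exclusion, the number of valid placements is Σ_{j=0}^{7} (−1)^j C(7,j)·(9−j)!.
Computing: 362880 − 282240 + 105840 − 25200 + 4200 − 504 + 42 − 2 = 165016.

165016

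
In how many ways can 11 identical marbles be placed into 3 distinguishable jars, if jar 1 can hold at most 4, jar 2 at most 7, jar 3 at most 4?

By stars and bars, unrestricted non-negative solutions to x_1+…+x_3 = 11 number C(11+2,2) = 78.
Subtract solutions that violate a single cap (substitute x_i' = x_i − (cap_i+1)): x_1 ≥ 5 gives C(8,2) = 28; x_2 ≥ 8 gives C(5,2) = 10; x_3 ≥ 5 gives C(8,2) = 28. Together 66.
Add back pairs where two caps are both exceeded: 0 + 3 + 0 = 3.
By inclusion–exclusion the count is 78 − 66 + 3 = 15.

15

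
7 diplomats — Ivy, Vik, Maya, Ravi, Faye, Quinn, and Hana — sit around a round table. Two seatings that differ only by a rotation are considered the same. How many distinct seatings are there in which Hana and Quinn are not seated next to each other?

480

All circular seatings of 7 people number (6)! = 720.
Seatings with Hana beside Quinn: treat them as a block with 2 internal orders, giving 2 × (5)! = 240.
Subtracting, 720 − 240 = 480.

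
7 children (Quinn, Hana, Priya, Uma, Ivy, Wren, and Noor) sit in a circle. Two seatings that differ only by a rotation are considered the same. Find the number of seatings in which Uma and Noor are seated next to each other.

240

Treat {Uma, Noor} as one unit (2 internal orders) and seat the resulting 6 units around the table: (5)! circular arrangements.
So 2 × (5)! = 2 × 120 = 240.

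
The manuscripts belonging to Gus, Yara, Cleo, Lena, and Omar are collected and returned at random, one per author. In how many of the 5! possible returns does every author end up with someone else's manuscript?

Count assignments avoiding every fixed point. For any j of the 5 authors fixed to their own manuscript, the other 5−j can be arranged in (5−j)! ways.
By inclusion–exclusion this is Σ_{j=0}^{5} (−1)^j C(5,j)·(5−j)!.
Computing: 120 − 120 + 60 − 20 + 5 − 1 = 44.

44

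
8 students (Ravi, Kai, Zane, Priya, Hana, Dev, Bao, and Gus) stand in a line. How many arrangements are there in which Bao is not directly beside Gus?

30240

There are 8! = 40320 arrangements in all. If Bao and Gus are adjacent, merging them into one block gives 2·(7)! = 10080 arrangements.
So 40320 − 10080 = 30240 arrangements keep them apart.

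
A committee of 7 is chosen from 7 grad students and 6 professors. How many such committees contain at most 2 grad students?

133

Split by how many grad students are chosen (0 through 2).
Sum: C(7,0)·C(6,7) + C(7,1)·C(6,6) + C(7,2)·C(6,5) = 0 + 7 + 126 = 133.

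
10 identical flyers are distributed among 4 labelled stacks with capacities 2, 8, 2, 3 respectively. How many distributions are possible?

By stars and bars, unrestricted non-negative solutions to x_1+…+x_4 = 10 number C(10+3,3) = 286.
Subtract solutions that violate a single cap (substitute x_i' = x_i − (cap_i+1)): x_1 ≥ 3 gives C(10,3) = 120; x_2 ≥ 9 gives C(4,3) = 4; x_3 ≥ 3 gives C(10,3) = 120; x_4 ≥ 4 gives C(9,3) = 84. Together 328.
Add back pairs where two caps are both exceeded: 0 + 35 + 20 + 0 + 0 + 20 = 75.
Subtract triples: 0 + 0 + 1 + 0 = 1.
By inclusion–exclusion the count is 286 − 328 + 75 − 1 = 32.

32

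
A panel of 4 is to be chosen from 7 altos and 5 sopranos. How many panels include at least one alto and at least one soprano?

455

With no constraint there are C(12,4) = 495 possible selections.
Subtract selections that omit an entire group: no altos → C(5,4) = 5; no sopranos → C(7,4) = 35.
Both groups omitted at once is impossible, so 495 − 40 = 455.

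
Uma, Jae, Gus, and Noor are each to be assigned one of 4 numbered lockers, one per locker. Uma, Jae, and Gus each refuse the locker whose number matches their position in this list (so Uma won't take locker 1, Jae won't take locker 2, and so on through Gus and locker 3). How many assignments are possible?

Let Aᵢ (for i ∈ {1, 2, 3}) be the placements that put person i in their forbidden locker. Any j of these fix j positions, leaving (4−j)! ways to fill the rest, and there are C(3,j) ways to pick which j.
By inclusion–exclusion, the number of valid placements is Σ_{j=0}^{3} (−1)^j C(3,j)·(4−j)!.
Computing: 24 − 18 + 6 − 1 = 11.

11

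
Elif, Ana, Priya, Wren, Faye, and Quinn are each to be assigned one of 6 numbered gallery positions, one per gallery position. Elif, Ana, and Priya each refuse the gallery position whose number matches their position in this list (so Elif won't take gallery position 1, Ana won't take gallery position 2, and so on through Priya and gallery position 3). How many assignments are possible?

426

Let Aᵢ (for i ∈ {1, 2, 3}) be the placements that put person i in their forbidden gallery position. Any j of these fix j positions, leaving (6−j)! ways to fill the rest, and there are C(3,j) ways to pick which j.
By inclusion–exclusion, the number of valid placements is Σ_{j=0}^{3} (−1)^j C(3,j)·(6−j)!.
Computing: 720 − 360 + 72 − 6 = 426.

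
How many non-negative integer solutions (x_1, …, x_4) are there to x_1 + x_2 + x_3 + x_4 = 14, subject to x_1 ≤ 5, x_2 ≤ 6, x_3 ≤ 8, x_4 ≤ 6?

228

Ignoring the caps, the number of non-negative solutions to x_1+…+x_4 = 14 is C(17,3) = 680.
Subtract solutions that violate a single cap (substitute x_i' = x_i − (cap_i+1)): x_1 ≥ 6 gives C(11,3) = 165; x_2 ≥ 7 gives C(10,3) = 120; x_3 ≥ 9 gives C(8,3) = 56; x_4 ≥ 7 gives C(10,3) = 120. Together 461.
Add back pairs where two caps are both exceeded: 4 + 0 + 4 + 0 + 1 + 0 = 9.
By inclusion–exclusion the count is 680 − 461 + 9 = 228.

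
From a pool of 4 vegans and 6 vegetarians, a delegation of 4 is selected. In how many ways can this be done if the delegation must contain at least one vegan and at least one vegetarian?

Unrestricted: C(10,4) = 210 ways to pick any 4 of the 10.
Selections missing a whole group: no vegans → C(6,4) = 15; no vegetarians → C(4,4) = 1.
Both groups omitted at once is impossible, so 210 − 16 = 194.

194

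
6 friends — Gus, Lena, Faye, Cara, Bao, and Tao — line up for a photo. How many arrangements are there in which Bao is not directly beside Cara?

There are 6! = 720 arrangements in all. If Bao and Cara are adjacent, merging them into one block gives 2·(5)! = 240 arrangements.
So 720 − 240 = 480 arrangements keep them apart.

480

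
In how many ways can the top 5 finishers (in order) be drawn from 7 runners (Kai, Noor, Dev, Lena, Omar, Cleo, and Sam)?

This is an ordered selection of 5 from 7: P(7,5).
That gives 7 × 6 × 5 × 4 × 3 = 2520.

2520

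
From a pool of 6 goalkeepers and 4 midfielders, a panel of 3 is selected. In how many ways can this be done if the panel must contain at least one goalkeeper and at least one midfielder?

96

With no constraint there are C(10,3) = 120 possible selections.
Selections missing a whole group: no goalkeepers → C(4,3) = 4; no midfielders → C(6,3) = 20.
Both groups omitted at once is impossible, so 120 − 24 = 96.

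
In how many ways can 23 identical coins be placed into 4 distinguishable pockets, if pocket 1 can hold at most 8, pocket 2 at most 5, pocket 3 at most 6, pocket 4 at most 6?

10

Ignoring the caps, the number of non-negative solutions to x_1+…+x_4 = 23 is C(26,3) = 2600.
Subtract solutions that violate a single cap (substitute x_i' = x_i − (cap_i+1)): x_1 ≥ 9 gives C(17,3) = 680; x_2 ≥ 6 gives C(20,3) = 1140; x_3 ≥ 7 gives C(19,3) = 969; x_4 ≥ 7 gives C(19,3) = 969. Together 3758.
Add back pairs where two caps are both exceeded: 165 + 120 + 120 + 286 + 286 + 220 = 1197.
Subtract triples: 4 + 4 + 1 + 20 = 29.
By inclusion–exclusion the count is 2600 − 3758 + 1197 − 29 = 10.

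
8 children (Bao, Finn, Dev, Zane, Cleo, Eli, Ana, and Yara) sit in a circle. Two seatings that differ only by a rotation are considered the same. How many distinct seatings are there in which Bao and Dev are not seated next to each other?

Without the restriction there are (7)! = 5040 seatings.
Those with Bao next to Dev: fuse the pair into one unit and seat 7 units around a circle — 2·(6)! = 1440.
Subtracting, 5040 − 1440 = 3600.

3600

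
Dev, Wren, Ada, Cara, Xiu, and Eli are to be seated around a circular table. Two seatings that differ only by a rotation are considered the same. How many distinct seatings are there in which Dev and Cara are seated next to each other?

Treat {Dev, Cara} as one unit (2 internal orders) and seat the resulting 5 units around the table: (4)! circular arrangements.
So 2 × (4)! = 2 × 24 = 48.

48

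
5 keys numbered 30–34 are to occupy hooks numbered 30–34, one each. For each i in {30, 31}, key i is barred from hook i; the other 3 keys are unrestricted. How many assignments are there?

Let Aᵢ (for i ∈ {30, 31}) be the placements that put key i in its forbidden hook. Any j of these fix j positions, leaving (5−j)! ways to fill the rest, and there are C(2,j) ways to pick which j.
By inclusion–exclusion, the number of valid placements is Σ_{j=0}^{2} (−1)^j C(2,j)·(5−j)!.
Computing: 120 − 48 + 6 = 78.

78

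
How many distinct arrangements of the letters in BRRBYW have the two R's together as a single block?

60

Treat the 2 copies of R as a single block. The multiset to arrange is then {RR, B, B, W, Y}, 5 items in all.
That gives (5)!/(2!) = 60 arrangements.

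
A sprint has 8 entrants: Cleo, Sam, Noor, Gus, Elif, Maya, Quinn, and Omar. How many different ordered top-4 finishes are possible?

This is an ordered selection of 4 from 8: P(8,4).
That gives 8 × 7 × 6 × 5 = 1680.

1680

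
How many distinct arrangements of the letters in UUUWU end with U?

Fix U in the last position and arrange the remaining 4 letters.
Those 4 letters have U appearing 3 times, giving (4)!/(3!) = 4.

4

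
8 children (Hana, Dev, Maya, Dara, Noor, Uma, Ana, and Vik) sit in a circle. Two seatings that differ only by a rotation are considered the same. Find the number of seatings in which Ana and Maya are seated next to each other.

Glue Ana and Maya into a block (2 internal orders). Seating 7 units around a circle gives (6)! arrangements.
So 2 × (6)! = 2 × 720 = 1440.

1440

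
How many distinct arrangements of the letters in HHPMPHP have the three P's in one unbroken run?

Treat the 3 copies of P as a single block. The multiset to arrange is then {PPP, H, H, H, M}, 5 items in all.
That gives (5)!/(3!) = 20 arrangements.

20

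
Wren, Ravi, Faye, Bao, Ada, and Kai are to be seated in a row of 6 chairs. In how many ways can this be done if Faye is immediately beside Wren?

Glue Faye and Wren into one block (2 internal orders), leaving 5 units to arrange in a row.
So the count is 2·(5)! = 240.

240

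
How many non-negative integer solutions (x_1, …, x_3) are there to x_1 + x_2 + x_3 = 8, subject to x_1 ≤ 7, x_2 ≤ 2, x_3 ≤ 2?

Without the upper bounds there are C(10,2) = 45 ways to split 8 among 3 variables.
Subtract solutions that violate a single cap (substitute x_i' = x_i − (cap_i+1)): x_1 ≥ 8 gives C(2,2) = 1; x_2 ≥ 3 gives C(7,2) = 21; x_3 ≥ 3 gives C(7,2) = 21. Together 43.
Add back pairs where two caps are both exceeded: 0 + 0 + 6 = 6.
By inclusion–exclusion the count is 45 − 43 + 6 = 8.

8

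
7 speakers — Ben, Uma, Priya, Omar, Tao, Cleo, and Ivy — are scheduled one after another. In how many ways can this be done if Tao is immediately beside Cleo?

Glue Tao and Cleo into one block (2 internal orders), leaving 6 units to arrange in a row.
That gives 2 × 6! = 2 × 720 = 1440.

1440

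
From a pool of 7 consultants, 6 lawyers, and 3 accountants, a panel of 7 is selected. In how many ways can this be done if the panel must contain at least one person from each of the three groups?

With no constraint there are C(16,7) = 11440 possible selections.
Subtract selections that omit an entire group: no consultants → C(9,7) = 36; no lawyers → C(10,7) = 120; no accountants → C(13,7) = 1716.
Add back selections omitting two groups (i.e. drawn from a single group): C(7,7) + C(6,7) + C(3,7) = 1.
By inclusion–exclusion: 11440 − 1872 + 1 = 9569.

9569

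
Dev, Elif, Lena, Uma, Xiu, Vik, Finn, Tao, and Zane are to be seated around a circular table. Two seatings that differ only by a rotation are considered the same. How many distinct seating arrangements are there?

40320

Around a circle, 9 distinct people have 9!/9 = (8)! = 40320 rotationally distinct seatings.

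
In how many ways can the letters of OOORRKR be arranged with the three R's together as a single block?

Treat the 3 copies of R as a single block. The multiset to arrange is then {RRR, K, O, O, O}, 5 items in all.
That gives (5)!/(3!) = 20 arrangements.

20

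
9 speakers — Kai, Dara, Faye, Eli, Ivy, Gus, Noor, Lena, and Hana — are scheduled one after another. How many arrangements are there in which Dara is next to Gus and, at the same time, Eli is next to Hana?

20160

Treat {Dara,Gus} as one block (2 orders) and {Eli,Hana} as another (2 orders).
That leaves 7 units to arrange: 2 × 2 × 7! = 4 × 5040 = 20160.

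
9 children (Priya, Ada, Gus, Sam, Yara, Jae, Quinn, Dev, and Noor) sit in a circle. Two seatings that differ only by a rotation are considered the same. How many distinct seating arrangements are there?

Seat Priya anywhere (absorbing the rotational symmetry), then permute the other 8: (8)! = 40320.

40320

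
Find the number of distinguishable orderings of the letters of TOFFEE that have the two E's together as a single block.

Treat the 2 copies of E as a single block. The multiset to arrange is then {EE, F, F, O, T}, 5 items in all.
That gives (5)!/(2!) = 60 arrangements.

60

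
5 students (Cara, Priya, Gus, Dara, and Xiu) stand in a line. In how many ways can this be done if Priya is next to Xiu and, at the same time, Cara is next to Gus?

Treat {Priya,Xiu} as one block (2 orders) and {Cara,Gus} as another (2 orders).
That leaves 3 units to arrange: 2 × 2 × 3! = 4 × 6 = 24.

24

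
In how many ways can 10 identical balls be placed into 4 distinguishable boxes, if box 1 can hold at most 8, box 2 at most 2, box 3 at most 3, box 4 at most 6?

79

Ignoring the caps, the number of non-negative solutions to x_1+…+x_4 = 10 is C(13,3) = 286.
Subtract solutions that violate a single cap (substitute x_i' = x_i − (cap_i+1)): x_1 ≥ 9 gives C(4,3) = 4; x_2 ≥ 3 gives C(10,3) = 120; x_3 ≥ 4 gives C(9,3) = 84; x_4 ≥ 7 gives C(6,3) = 20. Together 228.
Add back pairs where two caps are both exceeded: 0 + 0 + 0 + 20 + 1 + 0 = 21.
By inclusion–exclusion the count is 286 − 228 + 21 = 79.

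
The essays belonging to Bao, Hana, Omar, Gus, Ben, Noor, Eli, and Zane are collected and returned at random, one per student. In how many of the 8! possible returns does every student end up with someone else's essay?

14833

This is the derangement count D_8: permutations of 8 items with no fixed point.
By inclusion–exclusion this is Σ_{j=0}^{8} (−1)^j C(8,j)·(8−j)!.
Computing: 40320 − 40320 + 20160 − 6720 + 1680 − 336 + 56 − 8 + 1 = 14833.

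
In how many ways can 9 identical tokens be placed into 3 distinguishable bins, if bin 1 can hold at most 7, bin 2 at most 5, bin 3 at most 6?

36

Without the upper bounds there are C(11,2) = 55 ways to split 9 among 3 bins.
Subtract solutions that violate a single cap (substitute x_i' = x_i − (cap_i+1)): x_1 ≥ 8 gives C(3,2) = 3; x_2 ≥ 6 gives C(5,2) = 10; x_3 ≥ 7 gives C(4,2) = 6. Together 19.
No two caps can be exceeded simultaneously, so the pair terms are all 0.
By inclusion–exclusion the count is 55 − 19 + 0 = 36.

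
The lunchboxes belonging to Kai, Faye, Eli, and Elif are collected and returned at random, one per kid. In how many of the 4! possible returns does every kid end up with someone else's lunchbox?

Let Aᵢ be the assignments in which kid i gets their own lunchbox. We want the size of the complement of A₁∪…∪A_4.
By inclusion–exclusion this is Σ_{j=0}^{4} (−1)^j C(4,j)·(4−j)!.
Computing: 24 − 24 + 12 − 4 + 1 = 9.

9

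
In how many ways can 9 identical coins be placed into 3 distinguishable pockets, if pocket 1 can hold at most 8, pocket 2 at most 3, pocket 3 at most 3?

Without the upper bounds there are C(11,2) = 55 ways to split 9 among 3 pockets.
Subtract solutions that violate a single cap (substitute x_i' = x_i − (cap_i+1)): x_1 ≥ 9 gives C(2,2) = 1; x_2 ≥ 4 gives C(7,2) = 21; x_3 ≥ 4 gives C(7,2) = 21. Together 43.
Add back pairs where two caps are both exceeded: 0 + 0 + 3 = 3.
By inclusion–exclusion the count is 55 − 43 + 3 = 15.

15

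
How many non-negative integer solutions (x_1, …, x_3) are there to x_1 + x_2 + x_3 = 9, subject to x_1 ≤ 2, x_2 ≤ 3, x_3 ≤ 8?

11

Without the upper bounds there are C(11,2) = 55 ways to split 9 among 3 variables.
Subtract solutions that violate a single cap (substitute x_i' = x_i − (cap_i+1)): x_1 ≥ 3 gives C(8,2) = 28; x_2 ≥ 4 gives C(7,2) = 21; x_3 ≥ 9 gives C(2,2) = 1. Together 50.
Add back pairs where two caps are both exceeded: 6 + 0 + 0 = 6.
By inclusion–exclusion the count is 55 − 50 + 6 = 11.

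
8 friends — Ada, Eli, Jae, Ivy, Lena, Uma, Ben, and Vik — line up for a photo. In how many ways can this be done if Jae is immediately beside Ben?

10080

Place the 6 others and the Jae-Ben pair as 7 objects in a line; the pair has 2 internal arrangements.
So the count is 2·(7)! = 10080.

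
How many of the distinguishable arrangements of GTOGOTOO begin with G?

105

Fix G in the first position and arrange the remaining 7 letters.
Those 7 letters have O appearing 4 times and T appearing twice, giving (7)!/(4!·2!) = 105.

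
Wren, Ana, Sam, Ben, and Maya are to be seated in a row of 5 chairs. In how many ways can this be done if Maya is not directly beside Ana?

Of the 5! = 120 arrangements, those with Maya and Ana adjacent number 2 × 4! = 48 (treat the pair as a block with 2 internal orders).
So 120 − 48 = 72 arrangements keep them apart.

72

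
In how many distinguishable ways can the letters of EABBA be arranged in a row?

30

The 5 letters of EABBA have repeats: A appearing twice and B appearing twice.
The number of distinct arrangements is 5!/(2!·2!) = 120/4 = 30.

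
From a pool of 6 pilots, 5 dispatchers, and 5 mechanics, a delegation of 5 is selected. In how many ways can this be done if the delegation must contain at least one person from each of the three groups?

With no constraint there are C(16,5) = 4368 possible selections.
Selections missing a whole group: no pilots → C(10,5) = 252; no dispatchers → C(11,5) = 462; no mechanics → C(11,5) = 462.
Add back selections omitting two groups (i.e. drawn from a single group): C(6,5) + C(5,5) + C(5,5) = 8.
By inclusion–exclusion: 4368 − 1176 + 8 = 3200.

3200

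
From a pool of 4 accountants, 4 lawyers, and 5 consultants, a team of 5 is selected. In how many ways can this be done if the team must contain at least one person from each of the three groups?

980

With no constraint there are C(13,5) = 1287 possible selections.
Selections missing a whole group: no accountants → C(9,5) = 126; no lawyers → C(9,5) = 126; no consultants → C(8,5) = 56.
Add back selections omitting two groups (i.e. drawn from a single group): C(4,5) + C(4,5) + C(5,5) = 1.
By inclusion–exclusion: 1287 − 308 + 1 = 980.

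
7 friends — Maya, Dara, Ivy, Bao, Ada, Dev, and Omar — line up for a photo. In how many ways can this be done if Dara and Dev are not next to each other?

3600

There are 7! = 5040 arrangements in all. If Dara and Dev are adjacent, merging them into one block gives 2·(6)! = 1440 arrangements.
Complementary counting: 5040 − 1440 = 3600.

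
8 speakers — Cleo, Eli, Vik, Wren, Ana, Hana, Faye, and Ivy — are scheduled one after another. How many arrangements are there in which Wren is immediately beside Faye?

Place the 6 others and the Wren-Faye pair as 7 objects in a line; the pair has 2 internal arrangements.
So the count is 2·(7)! = 10080.

10080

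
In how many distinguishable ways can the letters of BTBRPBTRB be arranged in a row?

3780

BTBRPBTRB has 9 letters with B appearing 4 times, R appearing twice, and T appearing twice.
So there are 9! / (4!·2!·2!) = 3780 distinguishable arrangements.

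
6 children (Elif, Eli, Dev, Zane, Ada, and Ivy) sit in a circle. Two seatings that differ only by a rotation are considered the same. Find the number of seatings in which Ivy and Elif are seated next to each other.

48

Glue Ivy and Elif into a block (2 internal orders). Seating 5 units around a circle gives (4)! arrangements.
So 2 × (4)! = 2 × 24 = 48.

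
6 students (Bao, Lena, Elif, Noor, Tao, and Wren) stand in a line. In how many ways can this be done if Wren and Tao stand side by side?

Treat {Wren, Tao} as a single unit. There are 5 units to order, and the pair itself can be ordered 2 ways.
So the count is 2·(5)! = 240.

240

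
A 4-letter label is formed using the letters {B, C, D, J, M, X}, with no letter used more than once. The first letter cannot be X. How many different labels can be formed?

300

The first letter has 6−1 = 5 choices (anything except X).
The remaining 3 letters are filled from the other 5 symbols without repetition: 5 × 4 × 3 = 60.
Total: 5 × 60 = 300.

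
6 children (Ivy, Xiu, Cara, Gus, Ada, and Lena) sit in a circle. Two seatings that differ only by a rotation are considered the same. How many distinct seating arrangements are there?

120

Around a circle, 6 distinct people have 6!/6 = (5)! = 120 rotationally distinct seatings.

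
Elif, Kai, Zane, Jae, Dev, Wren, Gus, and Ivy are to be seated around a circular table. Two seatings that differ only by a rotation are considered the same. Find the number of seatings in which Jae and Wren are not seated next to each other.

All circular seatings of 8 people number (7)! = 5040.
Seatings with Jae beside Wren: treat them as a block with 2 internal orders, giving 2 × (6)! = 1440.
Subtracting, 5040 − 1440 = 3600.

3600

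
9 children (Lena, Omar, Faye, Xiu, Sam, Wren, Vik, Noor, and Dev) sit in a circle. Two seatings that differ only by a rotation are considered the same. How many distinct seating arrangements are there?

Around a circle, 9 distinct people have 9!/9 = (8)! = 40320 rotationally distinct seatings.

40320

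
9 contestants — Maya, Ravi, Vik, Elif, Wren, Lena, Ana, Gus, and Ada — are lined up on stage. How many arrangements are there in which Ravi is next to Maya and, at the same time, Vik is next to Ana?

20160

Treat {Ravi,Maya} as one block (2 orders) and {Vik,Ana} as another (2 orders).
That leaves 7 units to arrange: 2 × 2 × 7! = 4 × 5040 = 20160.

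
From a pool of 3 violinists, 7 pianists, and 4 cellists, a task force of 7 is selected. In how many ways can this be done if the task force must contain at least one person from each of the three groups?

2982

With no constraint there are C(14,7) = 3432 possible selections.
Subtract selections that omit an entire group: no violinists → C(11,7) = 330; no pianists → C(7,7) = 1; no cellists → C(10,7) = 120.
Add back selections omitting two groups (i.e. drawn from a single group): C(3,7) + C(7,7) + C(4,7) = 1.
By inclusion–exclusion: 3432 − 451 + 1 = 2982.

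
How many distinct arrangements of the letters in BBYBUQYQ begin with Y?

420

With the first slot taken by Y, it remains to arrange the other 7 letters (BBBUQYQ).
Those 7 letters have B appearing 3 times and Q appearing twice, giving (7)!/(3!·2!) = 420.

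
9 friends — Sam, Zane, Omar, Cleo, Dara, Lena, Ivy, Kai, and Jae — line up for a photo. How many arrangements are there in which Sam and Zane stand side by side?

Glue Sam and Zane into one block (2 internal orders), leaving 8 units to arrange in a row.
That gives 2 × 8! = 2 × 40320 = 80640.

80640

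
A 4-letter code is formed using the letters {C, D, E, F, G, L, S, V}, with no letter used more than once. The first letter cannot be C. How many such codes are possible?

1470

The first letter has 8−1 = 7 choices (anything except C).
The remaining 3 letters are filled from the other 7 symbols without repetition: 7 × 6 × 5 = 210.
Total: 7 × 210 = 1470.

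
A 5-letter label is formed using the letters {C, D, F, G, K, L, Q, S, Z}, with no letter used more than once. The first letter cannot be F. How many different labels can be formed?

The first letter has 9−1 = 8 choices (anything except F).
The remaining 4 letters are filled from the other 8 symbols without repetition: 8 × 7 × 6 × 5 = 1680.
Total: 8 × 1680 = 13440.

13440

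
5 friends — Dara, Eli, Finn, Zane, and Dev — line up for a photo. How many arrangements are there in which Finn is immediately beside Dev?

48

Treat {Finn, Dev} as a single unit. There are 4 units to order, and the pair itself can be ordered 2 ways.
So the count is 2·(4)! = 48.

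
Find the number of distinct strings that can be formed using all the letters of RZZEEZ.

The 6 letters of RZZEEZ have repeats: E appearing twice and Z appearing 3 times.
Dividing 6! = 720 by 3!·2! = 12 for the repeated letters gives 60.

60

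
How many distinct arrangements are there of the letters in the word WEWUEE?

60

WEWUEE has 6 letters with E appearing 3 times and W appearing twice.
Dividing 6! = 720 by 3!·2! = 12 for the repeated letters gives 60.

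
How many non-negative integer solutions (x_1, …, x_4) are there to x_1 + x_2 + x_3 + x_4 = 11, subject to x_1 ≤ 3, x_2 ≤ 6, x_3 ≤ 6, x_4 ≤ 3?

By stars and bars, unrestricted non-negative solutions to x_1+…+x_4 = 11 number C(11+3,3) = 364.
Subtract solutions that violate a single cap (substitute x_i' = x_i − (cap_i+1)): x_1 ≥ 4 gives C(10,3) = 120; x_2 ≥ 7 gives C(7,3) = 35; x_3 ≥ 7 gives C(7,3) = 35; x_4 ≥ 4 gives C(10,3) = 120. Together 310.
Add back pairs where two caps are both exceeded: 1 + 1 + 20 + 0 + 1 + 1 = 24.
By inclusion–exclusion the count is 364 − 310 + 24 = 78.

78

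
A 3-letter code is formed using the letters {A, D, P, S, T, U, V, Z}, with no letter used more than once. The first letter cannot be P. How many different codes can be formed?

294

The first letter has 8−1 = 7 choices (anything except P).
The remaining 2 letters are filled from the other 7 symbols without repetition: 7 × 6 = 42.
Total: 7 × 42 = 294.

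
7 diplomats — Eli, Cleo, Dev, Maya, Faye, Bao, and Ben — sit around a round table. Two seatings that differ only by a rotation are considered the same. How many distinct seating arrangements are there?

Fix one person's seat to break rotational symmetry; the remaining 6 people can be arranged in (6)! = 720 ways.

720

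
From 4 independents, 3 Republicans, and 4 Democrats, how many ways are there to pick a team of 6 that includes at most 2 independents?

Split by how many independents are chosen (0 through 2).
Sum: C(4,0)·C(7,6) + C(4,1)·C(7,5) + C(4,2)·C(7,4) = 7 + 84 + 210 = 301.

301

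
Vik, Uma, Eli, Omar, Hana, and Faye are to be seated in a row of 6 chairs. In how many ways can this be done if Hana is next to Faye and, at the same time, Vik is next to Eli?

96

Treat {Hana,Faye} as one block (2 orders) and {Vik,Eli} as another (2 orders).
That leaves 4 units to arrange: 2 × 2 × 4! = 4 × 24 = 96.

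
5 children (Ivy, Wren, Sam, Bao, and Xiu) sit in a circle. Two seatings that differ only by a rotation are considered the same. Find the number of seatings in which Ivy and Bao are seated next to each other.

12

Glue Ivy and Bao into a block (2 internal orders). Seating 4 units around a circle gives (3)! arrangements.
So 2 × (3)! = 2 × 6 = 12.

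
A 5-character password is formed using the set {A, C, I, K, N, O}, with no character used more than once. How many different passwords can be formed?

720

Choose and order 5 of the 6 symbols: the first character has 6 options, the next 5, and so on down to 2.
That product is 6 × 5 × 4 × 3 × 2 = 720.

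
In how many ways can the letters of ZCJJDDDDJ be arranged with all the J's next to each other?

210

Treat the 3 copies of J as a single block. The multiset to arrange is then {JJJ, C, D, D, D, D, Z}, 7 items in all.
That gives (7)!/(4!) = 210 arrangements.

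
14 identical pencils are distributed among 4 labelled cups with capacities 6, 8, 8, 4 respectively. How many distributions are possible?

By stars and bars, unrestricted non-negative solutions to x_1+…+x_4 = 14 number C(14+3,3) = 680.
Subtract solutions that violate a single cap (substitute x_i' = x_i − (cap_i+1)): x_1 ≥ 7 gives C(10,3) = 120; x_2 ≥ 9 gives C(8,3) = 56; x_3 ≥ 9 gives C(8,3) = 56; x_4 ≥ 5 gives C(12,3) = 220. Together 452.
Add back pairs where two caps are both exceeded: 0 + 0 + 10 + 0 + 1 + 1 = 12.
By inclusion–exclusion the count is 680 − 452 + 12 = 240.

240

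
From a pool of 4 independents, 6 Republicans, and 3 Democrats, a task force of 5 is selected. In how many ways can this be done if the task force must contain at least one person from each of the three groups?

Total 5-person selections from all 13: C(13,5) = 1287.
Selections missing a whole group: no independents → C(9,5) = 126; no Republicans → C(7,5) = 21; no Democrats → C(10,5) = 252.
Add back selections omitting two groups (i.e. drawn from a single group): C(4,5) + C(6,5) + C(3,5) = 6.
By inclusion–exclusion: 1287 − 399 + 6 = 894.

894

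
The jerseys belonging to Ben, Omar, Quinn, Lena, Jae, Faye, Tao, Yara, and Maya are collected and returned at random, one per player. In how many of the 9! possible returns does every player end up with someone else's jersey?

133496

This is the derangement count D_9: permutations of 9 items with no fixed point.
By inclusion–exclusion this is Σ_{j=0}^{9} (−1)^j C(9,j)·(9−j)!.
Computing: 362880 − 362880 + 181440 − 60480 + 15120 − 3024 + 504 − 72 + 9 − 1 = 133496.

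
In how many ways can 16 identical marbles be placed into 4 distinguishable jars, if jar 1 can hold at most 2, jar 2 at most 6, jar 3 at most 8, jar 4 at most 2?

By stars and bars, unrestricted non-negative solutions to x_1+…+x_4 = 16 number C(16+3,3) = 969.
Subtract solutions that violate a single cap (substitute x_i' = x_i − (cap_i+1)): x_1 ≥ 3 gives C(16,3) = 560; x_2 ≥ 7 gives C(12,3) = 220; x_3 ≥ 9 gives C(10,3) = 120; x_4 ≥ 3 gives C(16,3) = 560. Together 1460.
Add back pairs where two caps are both exceeded: 84 + 35 + 286 + 1 + 84 + 35 = 525.
Subtract triples: 0 + 20 + 4 + 0 = 24.
By inclusion–exclusion the count is 969 − 1460 + 525 − 24 = 10.

10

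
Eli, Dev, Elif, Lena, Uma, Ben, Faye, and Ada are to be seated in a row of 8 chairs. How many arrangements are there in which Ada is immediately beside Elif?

Glue Ada and Elif into one block (2 internal orders), leaving 7 units to arrange in a row.
So the count is 2·(7)! = 10080.

10080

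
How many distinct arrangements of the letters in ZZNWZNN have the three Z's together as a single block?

Treat the 3 copies of Z as a single block. The multiset to arrange is then {ZZZ, N, N, N, W}, 5 items in all.
That gives (5)!/(3!) = 20 arrangements.

20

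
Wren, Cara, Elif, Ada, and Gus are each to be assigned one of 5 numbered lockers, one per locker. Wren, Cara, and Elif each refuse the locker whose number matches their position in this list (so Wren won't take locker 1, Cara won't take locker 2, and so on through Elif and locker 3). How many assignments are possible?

64

Let Aᵢ (for i ∈ {1, 2, 3}) be the placements that put person i in their forbidden locker. Any j of these fix j positions, leaving (5−j)! ways to fill the rest, and there are C(3,j) ways to pick which j.
By inclusion–exclusion, the number of valid placements is Σ_{j=0}^{3} (−1)^j C(3,j)·(5−j)!.
Computing: 120 − 72 + 18 − 2 = 64.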